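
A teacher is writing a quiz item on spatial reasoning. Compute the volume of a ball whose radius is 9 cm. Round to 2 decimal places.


Shape: sphere
Radius r = 9 cm
Formula: V = (4/3) * pi * r^3
r^3 = 729
(4/3) * 729 = 972
V = 972 * pi
V = 3053.63
3053.63 cm^3


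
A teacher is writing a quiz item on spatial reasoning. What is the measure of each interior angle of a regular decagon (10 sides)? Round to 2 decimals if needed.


Shape: regular decagon (10 sides)
Formula: interior angle = (n - 2) * 180 / n
(n - 2) = 8
(n - 2) * 180 = 1440
angle = 1440 / 10
angle = 144
144 degrees


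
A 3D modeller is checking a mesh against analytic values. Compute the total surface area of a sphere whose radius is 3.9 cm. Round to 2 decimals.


Shape: sphere
Radius r = 3.9 cm
Formula: SA = 4 * pi * r^2
r^2 = 15.21
SA = 4 * pi * 15.21
SA = 60.84 * pi
SA = 191.13
191.13 cm^2


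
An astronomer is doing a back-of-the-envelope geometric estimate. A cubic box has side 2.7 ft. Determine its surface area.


Shape: cube
Side s = 2.7 ft
A cube has 6 square faces.
Formula: SA = 6 * s^2
s^2 = 7.29
SA = 6 * 7.29
SA = 43.74
43.74 ft^2


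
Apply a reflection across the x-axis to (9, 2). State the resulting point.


Transformation: reflection
Original point: (9, 2)
Rule for reflection over the x-axis: (x, y) -> (x, -y)
Apply: (9, 2) -> (9, -2)
(9, -2)


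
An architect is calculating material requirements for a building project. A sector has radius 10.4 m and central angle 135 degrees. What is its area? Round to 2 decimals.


Shape: circular sector
Radius r = 10.4 m, Angle = 135 degrees
Formula: A = (angle/360) * pi * r^2
r^2 = 108.16
Fraction of circle = 135/360
A = (135/360) * pi * 108.16
A = 40.56 * pi
A = 127.42
127.42 m^2


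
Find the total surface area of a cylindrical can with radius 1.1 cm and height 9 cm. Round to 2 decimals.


Shape: closed cylinder
Radius r = 1.1 cm, Height h = 9 cm
Formula: SA = 2*pi*r^2 + 2*pi*r*h = 2*pi*r*(r + h)
r + h = 10.1
2 * r * (r + h) = 2 * 1.1 * 10.1 = 22.22
SA = 22.22 * pi
SA = 69.81
69.81 cm^2


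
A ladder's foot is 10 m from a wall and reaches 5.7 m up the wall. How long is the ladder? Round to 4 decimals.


Shape: right triangle
Legs a = 10 m, b = 5.7 m
Formula: c = sqrt(a^2 + b^2)
a^2 = 100, b^2 = 32.49
a^2 + b^2 = 132.49
c = sqrt(132.49)
c = 11.5104
11.5104 m


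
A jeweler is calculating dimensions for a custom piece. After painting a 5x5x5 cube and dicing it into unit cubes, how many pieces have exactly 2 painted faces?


Large cube: 5 x 5 x 5, cut into unit cubes.
n = 5, so n - 2 = 3
Cubes with 2 painted faces lie along the edges, excluding corners.
A cube has 12 edges; each contributes (n - 2) = 3 such cubes.
Count = 12 * 3 = 36
36 unit cubes


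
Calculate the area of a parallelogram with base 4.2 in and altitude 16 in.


Shape: parallelogram
Base b = 4.2 in, Height h = 16 in
Formula: A = b * h
A = 4.2 * 16
A = 67.2
67.2 in^2


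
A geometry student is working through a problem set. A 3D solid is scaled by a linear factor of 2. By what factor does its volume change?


Linear scale factor k = 2
Rule: under a linear scaling by k, volumes scale by k^3.
k^3 = 2 * 2 * 2
k^3 = 4 * 2
k^3 = 8
Volume scales by a factor of 8.
8 (dimensionless)


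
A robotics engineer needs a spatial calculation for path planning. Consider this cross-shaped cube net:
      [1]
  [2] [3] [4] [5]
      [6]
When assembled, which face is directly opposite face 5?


Net: cross layout. Take square 3 as the base (bottom).
Fold the four squares in the horizontal row up around 3: 2 -> left, 4 -> right, 5 wraps to the top.
Fold 1 and 6 up from 3: 1 -> back, 6 -> front.
Opposite pairs are therefore: (1, 6), (2, 4), (3, 5).
Face 5 is opposite face 3.
face 3


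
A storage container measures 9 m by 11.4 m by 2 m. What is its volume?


Shape: rectangular prism
l = 9 m, w = 11.4 m, h = 2 m
Formula: V = l * w * h
V = 9 * 11.4 * 2
V = 102.6 * 2
V = 205.2
205.2 m^3


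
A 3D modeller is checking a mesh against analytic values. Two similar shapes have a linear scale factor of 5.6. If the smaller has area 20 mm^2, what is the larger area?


Linear scale factor k = 5.6
Original area = 20 mm^2
Rule: under a linear scaling by k, areas scale by k^2.
k^2 = 5.6^2 = 31.36
New area = 20 * 31.36
New area = 627.2
627.2 mm^2


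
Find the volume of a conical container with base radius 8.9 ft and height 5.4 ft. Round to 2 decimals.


Shape: cone
Radius r = 8.9 ft, Height h = 5.4 ft
Formula: V = (1/3) * pi * r^2 * h
r^2 = 79.21
pi * r^2 * h = pi * 79.21 * 5.4 = 427.734 * pi
V = 427.734 * pi / 3
V = 447.92
447.92 ft^3


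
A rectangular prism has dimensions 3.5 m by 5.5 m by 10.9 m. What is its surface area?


Shape: rectangular prism
l = 3.5 m, w = 5.5 m, h = 10.9 m
Formula: SA = 2(lw + lh + wh)
lw = 19.25, lh = 38.15, wh = 59.95
lw + lh + wh = 117.35
SA = 2 * 117.35
SA = 234.7
234.7 m^2


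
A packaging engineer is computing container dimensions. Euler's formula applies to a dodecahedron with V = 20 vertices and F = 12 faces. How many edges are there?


Polyhedron: dodecahedron
Euler's formula for convex polyhedra: V - E + F = 2
Given: V = 20 vertices and F = 12 faces
Solve for E:
E = V + F - 2 = 20 + 12 - 2 = 30
30 edges


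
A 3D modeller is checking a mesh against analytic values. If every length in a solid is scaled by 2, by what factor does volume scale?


Linear scale factor k = 2
Rule: under a linear scaling by k, volumes scale by k^3.
k^3 = 2 * 2 * 2
k^3 = 4 * 2
k^3 = 8
Volume scales by a factor of 8.
8 (dimensionless)


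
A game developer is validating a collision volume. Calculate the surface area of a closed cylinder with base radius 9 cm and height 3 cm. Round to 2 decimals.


Shape: closed cylinder
Radius r = 9 cm, Height h = 3 cm
Formula: SA = 2*pi*r^2 + 2*pi*r*h = 2*pi*r*(r + h)
r + h = 12
2 * r * (r + h) = 2 * 9 * 12 = 216
SA = 216 * pi
SA = 678.58
678.58 cm^2


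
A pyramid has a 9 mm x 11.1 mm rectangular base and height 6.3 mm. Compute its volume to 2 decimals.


Shape: rectangular pyramid
Base: 9 mm x 11.1 mm, Height h = 6.3 mm
Formula: V = (1/3) * base_area * h
base_area = 9 * 11.1 = 99.9
base_area * h = 99.9 * 6.3 = 629.37
V = 629.37 / 3
V = 209.79
209.79 mm^3


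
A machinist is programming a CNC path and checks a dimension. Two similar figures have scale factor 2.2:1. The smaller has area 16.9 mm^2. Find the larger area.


Linear scale factor k = 2.2
Original area = 16.9 mm^2
Rule: under a linear scaling by k, areas scale by k^2.
k^2 = 2.2^2 = 4.84
New area = 16.9 * 4.84
New area = 81.796
81.796 mm^2


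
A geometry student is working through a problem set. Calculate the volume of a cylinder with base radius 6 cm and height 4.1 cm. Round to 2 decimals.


Shape: cylinder
Radius r = 6 cm, Height h = 4.1 cm
Formula: V = pi * r^2 * h
r^2 = 36
V = pi * 36 * 4.1
V = 147.6 * pi
V = 463.7
463.7 cm^3


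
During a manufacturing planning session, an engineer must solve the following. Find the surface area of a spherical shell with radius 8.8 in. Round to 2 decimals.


Shape: sphere
Radius r = 8.8 in
Formula: SA = 4 * pi * r^2
r^2 = 77.44
SA = 4 * pi * 77.44
SA = 309.76 * pi
SA = 973.14
973.14 in^2


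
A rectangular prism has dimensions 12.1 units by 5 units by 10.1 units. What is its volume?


Shape: rectangular prism
l = 12.1 units, w = 5 units, h = 10.1 units
Formula: V = l * w * h
V = 12.1 * 5 * 10.1
V = 60.5 * 10.1
V = 611.05
611.05 units^3


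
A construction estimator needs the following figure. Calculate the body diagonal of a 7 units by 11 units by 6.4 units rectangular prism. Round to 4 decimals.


Shape: rectangular box (space diagonal)
l = 7 units, w = 11 units, h = 6.4 units
Visualize: the diagonal of the base, then a right triangle with that diagonal and the height.
Formula: d = sqrt(l^2 + w^2 + h^2)
l^2 + w^2 + h^2 = 49 + 121 + 40.96 = 210.96
d = sqrt(210.96)
d = 14.5245
14.5245 units


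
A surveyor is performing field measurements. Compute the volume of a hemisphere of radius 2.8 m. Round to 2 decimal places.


Shape: hemisphere (half of a sphere)
Radius r = 2.8 m
Formula: V = (1/2) * (4/3) * pi * r^3 = (2/3) * pi * r^3
r^3 = 21.952
(2/3) * 21.952 = 14.634667
V = 14.634667 * pi
V = 45.98
45.98 m^3


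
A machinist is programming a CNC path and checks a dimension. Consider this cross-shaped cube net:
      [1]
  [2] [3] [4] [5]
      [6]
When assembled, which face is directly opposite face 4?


Net: cross layout. Take square 3 as the base (bottom).
Fold the four squares in the horizontal row up around 3: 2 -> left, 4 -> right, 5 wraps to the top.
Fold 1 and 6 up from 3: 1 -> back, 6 -> front.
Opposite pairs are therefore: (1, 6), (2, 4), (3, 5).
Face 4 is opposite face 2.
face 2


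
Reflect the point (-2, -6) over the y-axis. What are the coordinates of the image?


Transformation: reflection
Original point: (-2, -6)
Rule for reflection over the y-axis: (x, y) -> (-x, y)
Apply: (-2, -6) -> (2, -6)
(2, -6)


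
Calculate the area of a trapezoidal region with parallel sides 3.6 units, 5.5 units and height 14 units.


Shape: trapezoid
Parallel sides a = 3.6 units, b = 5.5 units; Height h = 14 units
Formula: A = (a + b) * h / 2
a + b = 3.6 + 5.5 = 9.1
A = 9.1 * 14 / 2
A = 127.4 / 2
A = 63.7
63.7 units^2


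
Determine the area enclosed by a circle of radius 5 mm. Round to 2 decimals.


Shape: circle
Radius r = 5 mm
Formula: A = pi * r^2
r^2 = 5^2 = 25
A = pi * 25
A = 78.54
78.54 mm^2


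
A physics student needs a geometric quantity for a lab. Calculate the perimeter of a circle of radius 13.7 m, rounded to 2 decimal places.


Shape: circle
Radius r = 13.7 m
Formula: C = 2 * pi * r
C = 2 * pi * 13.7
C = 27.4 * pi
C = 86.08
86.08 m


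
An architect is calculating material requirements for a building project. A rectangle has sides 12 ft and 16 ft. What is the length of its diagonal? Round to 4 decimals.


Shape: rectangle (diagonal via Pythagoras)
Sides: 12 ft and 16 ft
Formula: d = sqrt(l^2 + w^2)
l^2 = 144, w^2 = 256
l^2 + w^2 = 400
d = sqrt(400)
d = 20.0
20 ft


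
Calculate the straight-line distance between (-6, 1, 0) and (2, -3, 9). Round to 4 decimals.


3D distance between two points
P1 = (-6, 1, 0), P2 = (2, -3, 9)
Formula: d = sqrt((x2-x1)^2 + (y2-y1)^2 + (z2-z1)^2)
dx = 2 - -6 = 8
dy = -3 - 1 = -4
dz = 9 - 0 = 9
dx^2 + dy^2 + dz^2 = 64 + 16 + 81 = 161
d = sqrt(161)
d = 12.6886
12.6886 units


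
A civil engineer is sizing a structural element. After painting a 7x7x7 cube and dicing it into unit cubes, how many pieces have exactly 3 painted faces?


Large cube: 7 x 7 x 7, cut into unit cubes.
Cubes with 3 painted faces are at the corners. A cube always has 8 corners.
Count = 8
8 unit cubes


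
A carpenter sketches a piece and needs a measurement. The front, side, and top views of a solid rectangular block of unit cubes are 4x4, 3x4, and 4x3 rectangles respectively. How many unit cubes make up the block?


Orthographic views of a solid rectangular block:
Front view 4 x 4 -> length = 4, height = 4
Side view 3 x 4 -> width = 3, height = 4 (consistent)
Top view 4 x 3 -> confirms length = 4, width = 3
The block is 4 x 3 x 4.
Total unit cubes = 4 * 3 * 4 = 48
48 unit cubes


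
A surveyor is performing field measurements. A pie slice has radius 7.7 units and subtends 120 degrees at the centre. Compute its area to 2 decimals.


Shape: circular sector
Radius r = 7.7 units, Angle = 120 degrees
Formula: A = (angle/360) * pi * r^2
r^2 = 59.29
Fraction of circle = 120/360
A = (120/360) * pi * 59.29
A = 19.763333 * pi
A = 62.09
62.09 units^2


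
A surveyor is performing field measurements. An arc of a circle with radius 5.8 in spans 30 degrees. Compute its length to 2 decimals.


Shape: circular arc
Radius r = 5.8 in, Angle = 30 degrees
Formula: L = (angle/360) * 2 * pi * r
2 * pi * r = 11.6 * pi
L = (30/360) * 11.6 * pi
L = 0.966667 * pi
L = 3.04
3.04 in


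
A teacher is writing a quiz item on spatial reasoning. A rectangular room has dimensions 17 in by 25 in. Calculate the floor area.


Shape: rectangle
Length l = 17 in, Width w = 25 in
Formula: A = l * w
A = 17 * 25
A = 425
425 in^2


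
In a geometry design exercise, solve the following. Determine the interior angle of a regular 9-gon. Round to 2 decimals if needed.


Shape: regular nonagon (9 sides)
Formula: interior angle = (n - 2) * 180 / n
(n - 2) = 7
(n - 2) * 180 = 1260
angle = 1260 / 9
angle = 140
140 degrees


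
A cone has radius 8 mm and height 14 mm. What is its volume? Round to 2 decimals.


Shape: cone
Radius r = 8 mm, Height h = 14 mm
Formula: V = (1/3) * pi * r^2 * h
r^2 = 64
pi * r^2 * h = pi * 64 * 14 = 896 * pi
V = 896 * pi / 3
V = 938.29
938.29 mm^3


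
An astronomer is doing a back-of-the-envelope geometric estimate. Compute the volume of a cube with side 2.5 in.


Shape: cube
Side s = 2.5 in
Formula: V = s^3
V = 2.5 * 2.5 * 2.5
V = 6.25 * 2.5
V = 15.625
15.625 in^3


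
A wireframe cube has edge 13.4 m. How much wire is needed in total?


Shape: cube
Side s = 13.4 m
A cube has 12 edges, all equal.
Formula: total edge length = 12 * s
Total = 12 * 13.4
Total = 160.8
160.8 m


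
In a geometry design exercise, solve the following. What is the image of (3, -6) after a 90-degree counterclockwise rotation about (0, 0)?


Transformation: rotation about the origin
Original point: (3, -6)
Rule for 90 deg counterclockwise: (x, y) -> (-y, x)
Apply: (3, -6) -> (6, 3)
(6, 3)


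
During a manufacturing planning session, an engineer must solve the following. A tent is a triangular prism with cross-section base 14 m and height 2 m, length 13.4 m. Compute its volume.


Shape: triangular prism
Triangle base = 14 m, triangle height = 2 m, prism length L = 13.4 m
Formula: V = (1/2 * b * h_tri) * L
Cross-section area = 0.5 * 14 * 2 = 14
V = 14 * 13.4
V = 187.6
187.6 m^3


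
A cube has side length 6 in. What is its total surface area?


Shape: cube
Side s = 6 in
A cube has 6 square faces.
Formula: SA = 6 * s^2
s^2 = 36
SA = 6 * 36
SA = 216
216 in^2


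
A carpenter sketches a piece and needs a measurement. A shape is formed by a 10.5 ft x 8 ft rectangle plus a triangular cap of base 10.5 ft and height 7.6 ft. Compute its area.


Composite shape: rectangle + triangle
Rectangle area = 10.5 * 8 = 84
Triangle area = 0.5 * 10.5 * 7.6 = 39.9
Total = 84 + 39.9
Total = 123.9
123.9 ft^2


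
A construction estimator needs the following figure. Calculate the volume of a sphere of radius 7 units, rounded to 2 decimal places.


Shape: sphere
Radius r = 7 units
Formula: V = (4/3) * pi * r^3
r^3 = 343
(4/3) * 343 = 457.333333
V = 457.333333 * pi
V = 1436.76
1436.76 units^3


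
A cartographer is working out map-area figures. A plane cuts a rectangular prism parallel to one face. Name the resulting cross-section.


Solid: rectangular prism
Cutting plane: parallel to one face
Visualize the intersection of the plane with the solid's surface.
The boundary of the cut region is a rectangle.
rectangle


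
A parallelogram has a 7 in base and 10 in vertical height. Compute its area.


Shape: parallelogram
Base b = 7 in, Height h = 10 in
Formula: A = b * h
A = 7 * 10
A = 70
70 in^2


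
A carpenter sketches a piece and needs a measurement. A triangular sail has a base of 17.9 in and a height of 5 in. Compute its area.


Shape: triangle
Base b = 17.9 in, Height h = 5 in
Formula: A = (1/2) * b * h
A = 0.5 * 17.9 * 5
A = 0.5 * 89.5
A = 44.75
44.75 in^2


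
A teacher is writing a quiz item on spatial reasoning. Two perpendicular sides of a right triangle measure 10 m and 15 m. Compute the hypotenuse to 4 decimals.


Shape: right triangle
Legs a = 10 m, b = 15 m
Formula: c = sqrt(a^2 + b^2)
a^2 = 100, b^2 = 225
a^2 + b^2 = 325
c = sqrt(325)
c = 18.0278
18.0278 m


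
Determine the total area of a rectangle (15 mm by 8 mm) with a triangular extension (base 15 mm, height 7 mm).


Composite shape: rectangle + triangle
Rectangle area = 15 * 8 = 120
Triangle area = 0.5 * 15 * 7 = 52.5
Total = 120 + 52.5
Total = 172.5
172.5 mm^2


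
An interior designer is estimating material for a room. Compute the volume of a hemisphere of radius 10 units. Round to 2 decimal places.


Shape: hemisphere (half of a sphere)
Radius r = 10 units
Formula: V = (1/2) * (4/3) * pi * r^3 = (2/3) * pi * r^3
r^3 = 1000
(2/3) * 1000 = 666.666667
V = 666.666667 * pi
V = 2094.4
2094.4 units^3


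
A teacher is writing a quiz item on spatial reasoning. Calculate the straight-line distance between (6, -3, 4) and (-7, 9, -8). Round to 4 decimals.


3D distance between two points
P1 = (6, -3, 4), P2 = (-7, 9, -8)
Formula: d = sqrt((x2-x1)^2 + (y2-y1)^2 + (z2-z1)^2)
dx = -7 - 6 = -13
dy = 9 - -3 = 12
dz = -8 - 4 = -12
dx^2 + dy^2 + dz^2 = 169 + 144 + 144 = 457
d = sqrt(457)
d = 21.3776
21.3776 units


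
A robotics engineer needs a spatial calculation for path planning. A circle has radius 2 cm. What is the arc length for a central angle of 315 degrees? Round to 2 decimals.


Shape: circular arc
Radius r = 2 cm, Angle = 315 degrees
Formula: L = (angle/360) * 2 * pi * r
2 * pi * r = 4 * pi
L = (315/360) * 4 * pi
L = 3.5 * pi
L = 11
11 cm


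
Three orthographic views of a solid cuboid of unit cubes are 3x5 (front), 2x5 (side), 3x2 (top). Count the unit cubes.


Orthographic views of a solid rectangular block:
Front view 3 x 5 -> length = 3, height = 5
Side view 2 x 5 -> width = 2, height = 5 (consistent)
Top view 3 x 2 -> confirms length = 3, width = 2
The block is 3 x 2 x 5.
Total unit cubes = 3 * 2 * 5 = 30
30 unit cubes


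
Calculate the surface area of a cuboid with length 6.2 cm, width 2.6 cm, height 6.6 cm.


Shape: rectangular prism
l = 6.2 cm, w = 2.6 cm, h = 6.6 cm
Formula: SA = 2(lw + lh + wh)
lw = 16.12, lh = 40.92, wh = 17.16
lw + lh + wh = 74.2
SA = 2 * 74.2
SA = 148.4
148.4 cm^2


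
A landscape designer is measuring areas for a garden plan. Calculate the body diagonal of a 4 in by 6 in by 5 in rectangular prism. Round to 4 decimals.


Shape: rectangular box (space diagonal)
l = 4 in, w = 6 in, h = 5 in
Visualize: the diagonal of the base, then a right triangle with that diagonal and the height.
Formula: d = sqrt(l^2 + w^2 + h^2)
l^2 + w^2 + h^2 = 16 + 36 + 25 = 77
d = sqrt(77)
d = 8.775
8.775 in


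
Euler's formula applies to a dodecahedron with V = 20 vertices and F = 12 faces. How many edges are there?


Polyhedron: dodecahedron
Euler's formula for convex polyhedra: V - E + F = 2
Given: V = 20 vertices and F = 12 faces
Solve for E:
E = V + F - 2 = 20 + 12 - 2 = 30
30 edges


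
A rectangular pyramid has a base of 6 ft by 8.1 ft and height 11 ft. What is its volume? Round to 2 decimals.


Shape: rectangular pyramid
Base: 6 ft x 8.1 ft, Height h = 11 ft
Formula: V = (1/3) * base_area * h
base_area = 6 * 8.1 = 48.6
base_area * h = 48.6 * 11 = 534.6
V = 534.6 / 3
V = 178.2
178.2 ft^3


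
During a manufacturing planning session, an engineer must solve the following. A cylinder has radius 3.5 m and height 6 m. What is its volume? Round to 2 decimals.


Shape: cylinder
Radius r = 3.5 m, Height h = 6 m
Formula: V = pi * r^2 * h
r^2 = 12.25
V = pi * 12.25 * 6
V = 73.5 * pi
V = 230.91
230.91 m^3


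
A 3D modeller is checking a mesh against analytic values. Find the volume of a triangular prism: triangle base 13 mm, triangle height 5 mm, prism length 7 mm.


Shape: triangular prism
Triangle base = 13 mm, triangle height = 5 mm, prism length L = 7 mm
Formula: V = (1/2 * b * h_tri) * L
Cross-section area = 0.5 * 13 * 5 = 32.5
V = 32.5 * 7
V = 227.5
227.5 mm^3


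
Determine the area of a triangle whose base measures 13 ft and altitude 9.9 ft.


Shape: triangle
Base b = 13 ft, Height h = 9.9 ft
Formula: A = (1/2) * b * h
A = 0.5 * 13 * 9.9
A = 0.5 * 128.7
A = 64.35
64.35 ft^2


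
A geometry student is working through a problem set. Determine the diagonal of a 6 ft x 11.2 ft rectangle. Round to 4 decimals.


Shape: rectangle (diagonal via Pythagoras)
Sides: 6 ft and 11.2 ft
Formula: d = sqrt(l^2 + w^2)
l^2 = 36, w^2 = 125.44
l^2 + w^2 = 161.44
d = sqrt(161.44)
d = 12.7059
12.7059 ft


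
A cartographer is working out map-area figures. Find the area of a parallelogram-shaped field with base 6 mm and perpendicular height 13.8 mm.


Shape: parallelogram
Base b = 6 mm, Height h = 13.8 mm
Formula: A = b * h
A = 6 * 13.8
A = 82.8
82.8 mm^2


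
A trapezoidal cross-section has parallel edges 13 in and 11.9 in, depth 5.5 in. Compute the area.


Shape: trapezoid
Parallel sides a = 13 in, b = 11.9 in; Height h = 5.5 in
Formula: A = (a + b) * h / 2
a + b = 13 + 11.9 = 24.9
A = 24.9 * 5.5 / 2
A = 136.95 / 2
A = 68.475
68.475 in^2


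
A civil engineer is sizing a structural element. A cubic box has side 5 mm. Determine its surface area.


Shape: cube
Side s = 5 mm
A cube has 6 square faces.
Formula: SA = 6 * s^2
s^2 = 25
SA = 6 * 25
SA = 150
150 mm^2


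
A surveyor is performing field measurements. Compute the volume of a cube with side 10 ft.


Shape: cube
Side s = 10 ft
Formula: V = s^3
V = 10 * 10 * 10
V = 100 * 10
V = 1000
1000 ft^3


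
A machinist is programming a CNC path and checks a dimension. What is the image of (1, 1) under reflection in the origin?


Transformation: reflection
Original point: (1, 1)
Rule for reflection through the origin: (x, y) -> (-x, -y)
Apply: (1, 1) -> (-1, -1)
(-1, -1)


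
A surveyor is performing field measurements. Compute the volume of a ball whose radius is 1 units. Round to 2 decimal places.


Shape: sphere
Radius r = 1 units
Formula: V = (4/3) * pi * r^3
r^3 = 1
(4/3) * 1 = 1.333333
V = 1.333333 * pi
V = 4.19
4.19 units^3


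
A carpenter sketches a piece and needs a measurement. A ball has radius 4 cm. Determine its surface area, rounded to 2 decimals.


Shape: sphere
Radius r = 4 cm
Formula: SA = 4 * pi * r^2
r^2 = 16
SA = 4 * pi * 16
SA = 64 * pi
SA = 201.06
201.06 cm^2


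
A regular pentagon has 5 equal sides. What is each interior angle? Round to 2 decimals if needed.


Shape: regular pentagon (5 sides)
Formula: interior angle = (n - 2) * 180 / n
(n - 2) = 3
(n - 2) * 180 = 540
angle = 540 / 5
angle = 108
108 degrees


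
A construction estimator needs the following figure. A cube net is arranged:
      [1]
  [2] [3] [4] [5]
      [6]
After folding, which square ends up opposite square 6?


Net: cross layout. Take square 3 as the base (bottom).
Fold the four squares in the horizontal row up around 3: 2 -> left, 4 -> right, 5 wraps to the top.
Fold 1 and 6 up from 3: 1 -> back, 6 -> front.
Opposite pairs are therefore: (1, 6), (2, 4), (3, 5).
Face 6 is opposite face 1.
face 1


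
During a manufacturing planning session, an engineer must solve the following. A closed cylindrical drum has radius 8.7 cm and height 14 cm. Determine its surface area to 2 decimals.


Shape: closed cylinder
Radius r = 8.7 cm, Height h = 14 cm
Formula: SA = 2*pi*r^2 + 2*pi*r*h = 2*pi*r*(r + h)
r + h = 22.7
2 * r * (r + h) = 2 * 8.7 * 22.7 = 394.98
SA = 394.98 * pi
SA = 1240.87
1240.87 cm^2


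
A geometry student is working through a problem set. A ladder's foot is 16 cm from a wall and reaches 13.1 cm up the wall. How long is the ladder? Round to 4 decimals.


Shape: right triangle
Legs a = 16 cm, b = 13.1 cm
Formula: c = sqrt(a^2 + b^2)
a^2 = 256, b^2 = 171.61
a^2 + b^2 = 427.61
c = sqrt(427.61)
c = 20.6787
20.6787 cm


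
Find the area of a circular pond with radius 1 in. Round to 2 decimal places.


Shape: circle
Radius r = 1 in
Formula: A = pi * r^2
r^2 = 1^2 = 1
A = pi * 1
A = 3.14
3.14 in^2


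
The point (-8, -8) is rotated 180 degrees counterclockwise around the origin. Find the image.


Transformation: rotation about the origin
Original point: (-8, -8)
Rule for 180 deg: (x, y) -> (-x, -y)
Apply: (-8, -8) -> (8, 8)
(8, 8)


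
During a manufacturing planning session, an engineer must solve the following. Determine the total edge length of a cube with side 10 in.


Shape: cube
Side s = 10 in
A cube has 12 edges, all equal.
Formula: total edge length = 12 * s
Total = 12 * 10
Total = 120
120 in


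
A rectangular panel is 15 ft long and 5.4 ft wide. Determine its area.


Shape: rectangle
Length l = 15 ft, Width w = 5.4 ft
Formula: A = l * w
A = 15 * 5.4
A = 81
81 ft^2


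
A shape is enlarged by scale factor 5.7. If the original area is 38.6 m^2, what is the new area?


Linear scale factor k = 5.7
Original area = 38.6 m^2
Rule: under a linear scaling by k, areas scale by k^2.
k^2 = 5.7^2 = 32.49
New area = 38.6 * 32.49
New area = 1254.114
1254.114 m^2


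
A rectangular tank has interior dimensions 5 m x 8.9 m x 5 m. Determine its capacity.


Shape: rectangular prism
l = 5 m, w = 8.9 m, h = 5 m
Formula: V = l * w * h
V = 5 * 8.9 * 5
V = 44.5 * 5
V = 222.5
222.5 m^3


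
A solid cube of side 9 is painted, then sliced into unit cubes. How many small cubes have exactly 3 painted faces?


Large cube: 9 x 9 x 9, cut into unit cubes.
Cubes with 3 painted faces are at the corners. A cube always has 8 corners.
Count = 8
8 unit cubes


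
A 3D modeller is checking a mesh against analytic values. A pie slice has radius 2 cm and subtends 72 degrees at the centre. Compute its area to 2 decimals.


Shape: circular sector
Radius r = 2 cm, Angle = 72 degrees
Formula: A = (angle/360) * pi * r^2
r^2 = 4
Fraction of circle = 72/360
A = (72/360) * pi * 4
A = 0.8 * pi
A = 2.51
2.51 cm^2


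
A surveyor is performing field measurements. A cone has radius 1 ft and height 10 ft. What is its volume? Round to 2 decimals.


Shape: cone
Radius r = 1 ft, Height h = 10 ft
Formula: V = (1/3) * pi * r^2 * h
r^2 = 1
pi * r^2 * h = pi * 1 * 10 = 10 * pi
V = 10 * pi / 3
V = 10.47
10.47 ft^3


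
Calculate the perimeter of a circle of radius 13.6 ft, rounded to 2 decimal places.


Shape: circle
Radius r = 13.6 ft
Formula: C = 2 * pi * r
C = 2 * pi * 13.6
C = 27.2 * pi
C = 85.45
85.45 ft


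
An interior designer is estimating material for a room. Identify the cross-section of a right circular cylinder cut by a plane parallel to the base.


Solid: right circular cylinder
Cutting plane: parallel to the base
Visualize the intersection of the plane with the solid's surface.
The boundary of the cut region is a circle.
circle


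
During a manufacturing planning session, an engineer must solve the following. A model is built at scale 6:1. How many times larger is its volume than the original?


Linear scale factor k = 6
Rule: under a linear scaling by k, volumes scale by k^3.
k^3 = 6 * 6 * 6
k^3 = 36 * 6
k^3 = 216
Volume scales by a factor of 216.
216 (dimensionless)


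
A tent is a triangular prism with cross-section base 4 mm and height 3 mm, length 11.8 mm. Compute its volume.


Shape: triangular prism
Triangle base = 4 mm, triangle height = 3 mm, prism length L = 11.8 mm
Formula: V = (1/2 * b * h_tri) * L
Cross-section area = 0.5 * 4 * 3 = 6
V = 6 * 11.8
V = 70.8
70.8 mm^3


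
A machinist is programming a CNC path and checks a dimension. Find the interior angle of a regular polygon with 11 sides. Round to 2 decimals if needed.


Shape: regular hendecagon (11 sides)
Formula: interior angle = (n - 2) * 180 / n
(n - 2) = 9
(n - 2) * 180 = 1620
angle = 1620 / 11
angle = 147.27
147.27 degrees


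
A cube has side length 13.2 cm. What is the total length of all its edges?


Shape: cube
Side s = 13.2 cm
A cube has 12 edges, all equal.
Formula: total edge length = 12 * s
Total = 12 * 13.2
Total = 158.4
158.4 cm


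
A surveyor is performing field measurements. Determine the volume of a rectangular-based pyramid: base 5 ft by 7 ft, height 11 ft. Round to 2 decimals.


Shape: rectangular pyramid
Base: 5 ft x 7 ft, Height h = 11 ft
Formula: V = (1/3) * base_area * h
base_area = 5 * 7 = 35
base_area * h = 35 * 11 = 385
V = 385 / 3
V = 128.33
128.33 ft^3


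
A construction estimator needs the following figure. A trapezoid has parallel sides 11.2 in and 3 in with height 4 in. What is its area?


Shape: trapezoid
Parallel sides a = 11.2 in, b = 3 in; Height h = 4 in
Formula: A = (a + b) * h / 2
a + b = 11.2 + 3 = 14.2
A = 14.2 * 4 / 2
A = 56.8 / 2
A = 28.4
28.4 in^2


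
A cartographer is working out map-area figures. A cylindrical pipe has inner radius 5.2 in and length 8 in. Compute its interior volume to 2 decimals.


Shape: cylinder
Radius r = 5.2 in, Height h = 8 in
Formula: V = pi * r^2 * h
r^2 = 27.04
V = pi * 27.04 * 8
V = 216.32 * pi
V = 679.59
679.59 in^3


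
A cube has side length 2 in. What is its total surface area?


Shape: cube
Side s = 2 in
A cube has 6 square faces.
Formula: SA = 6 * s^2
s^2 = 4
SA = 6 * 4
SA = 24
24 in^2


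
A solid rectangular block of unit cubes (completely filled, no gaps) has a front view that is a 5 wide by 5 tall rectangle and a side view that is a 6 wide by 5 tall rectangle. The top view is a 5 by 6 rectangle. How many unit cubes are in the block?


Orthographic views of a solid rectangular block:
Front view 5 x 5 -> length = 5, height = 5
Side view 6 x 5 -> width = 6, height = 5 (consistent)
Top view 5 x 6 -> confirms length = 5, width = 6
The block is 5 x 6 x 5.
Total unit cubes = 5 * 6 * 5 = 150
150 unit cubes


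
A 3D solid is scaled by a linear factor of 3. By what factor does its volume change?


Linear scale factor k = 3
Rule: under a linear scaling by k, volumes scale by k^3.
k^3 = 3 * 3 * 3
k^3 = 9 * 3
k^3 = 27
Volume scales by a factor of 27.
27 (dimensionless)


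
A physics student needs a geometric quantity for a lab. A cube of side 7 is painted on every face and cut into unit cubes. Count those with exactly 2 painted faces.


Large cube: 7 x 7 x 7, cut into unit cubes.
n = 7, so n - 2 = 5
Cubes with 2 painted faces lie along the edges, excluding corners.
A cube has 12 edges; each contributes (n - 2) = 5 such cubes.
Count = 12 * 5 = 60
60 unit cubes


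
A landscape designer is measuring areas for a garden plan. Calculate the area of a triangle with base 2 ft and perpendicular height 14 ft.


Shape: triangle
Base b = 2 ft, Height h = 14 ft
Formula: A = (1/2) * b * h
A = 0.5 * 2 * 14
A = 0.5 * 28
A = 14
14 ft^2


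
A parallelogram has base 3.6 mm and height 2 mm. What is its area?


Shape: parallelogram
Base b = 3.6 mm, Height h = 2 mm
Formula: A = b * h
A = 3.6 * 2
A = 7.2
7.2 mm^2


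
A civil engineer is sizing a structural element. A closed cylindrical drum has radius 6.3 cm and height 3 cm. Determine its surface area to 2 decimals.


Shape: closed cylinder
Radius r = 6.3 cm, Height h = 3 cm
Formula: SA = 2*pi*r^2 + 2*pi*r*h = 2*pi*r*(r + h)
r + h = 9.3
2 * r * (r + h) = 2 * 6.3 * 9.3 = 117.18
SA = 117.18 * pi
SA = 368.13
368.13 cm^2


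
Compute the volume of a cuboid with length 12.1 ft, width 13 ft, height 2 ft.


Shape: rectangular prism
l = 12.1 ft, w = 13 ft, h = 2 ft
Formula: V = l * w * h
V = 12.1 * 13 * 2
V = 157.3 * 2
V = 314.6
314.6 ft^3


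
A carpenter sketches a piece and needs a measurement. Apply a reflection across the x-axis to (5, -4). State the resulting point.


Transformation: reflection
Original point: (5, -4)
Rule for reflection over the x-axis: (x, y) -> (x, -y)
Apply: (5, -4) -> (5, 4)
(5, 4)


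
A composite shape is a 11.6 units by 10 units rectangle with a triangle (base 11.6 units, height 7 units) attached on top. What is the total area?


Composite shape: rectangle + triangle
Rectangle area = 11.6 * 10 = 116
Triangle area = 0.5 * 11.6 * 7 = 40.6
Total = 116 + 40.6
Total = 156.6
156.6 units^2


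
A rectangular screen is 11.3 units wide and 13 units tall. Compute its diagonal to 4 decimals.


Shape: rectangle (diagonal via Pythagoras)
Sides: 11.3 units and 13 units
Formula: d = sqrt(l^2 + w^2)
l^2 = 127.69, w^2 = 169
l^2 + w^2 = 296.69
d = sqrt(296.69)
d = 17.2247
17.2247 units


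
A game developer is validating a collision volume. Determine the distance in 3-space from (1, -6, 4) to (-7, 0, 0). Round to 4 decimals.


3D distance between two points
P1 = (1, -6, 4), P2 = (-7, 0, 0)
Formula: d = sqrt((x2-x1)^2 + (y2-y1)^2 + (z2-z1)^2)
dx = -7 - 1 = -8
dy = 0 - -6 = 6
dz = 0 - 4 = -4
dx^2 + dy^2 + dz^2 = 64 + 36 + 16 = 116
d = sqrt(116)
d = 10.7703
10.7703 units


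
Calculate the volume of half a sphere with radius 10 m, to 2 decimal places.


Shape: hemisphere (half of a sphere)
Radius r = 10 m
Formula: V = (1/2) * (4/3) * pi * r^3 = (2/3) * pi * r^3
r^3 = 1000
(2/3) * 1000 = 666.666667
V = 666.666667 * pi
V = 2094.4
2094.4 m^3


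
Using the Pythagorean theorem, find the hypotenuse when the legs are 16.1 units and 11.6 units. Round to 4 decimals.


Shape: right triangle
Legs a = 16.1 units, b = 11.6 units
Formula: c = sqrt(a^2 + b^2)
a^2 = 259.21, b^2 = 134.56
a^2 + b^2 = 393.77
c = sqrt(393.77)
c = 19.8436
19.8436 units


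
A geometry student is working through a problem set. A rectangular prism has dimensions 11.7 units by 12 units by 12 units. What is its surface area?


Shape: rectangular prism
l = 11.7 units, w = 12 units, h = 12 units
Formula: SA = 2(lw + lh + wh)
lw = 140.4, lh = 140.4, wh = 144
lw + lh + wh = 424.8
SA = 2 * 424.8
SA = 849.6
849.6 units^2


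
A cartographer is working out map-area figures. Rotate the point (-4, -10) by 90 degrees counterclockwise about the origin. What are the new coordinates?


Transformation: rotation about the origin
Original point: (-4, -10)
Rule for 90 deg counterclockwise: (x, y) -> (-y, x)
Apply: (-4, -10) -> (10, -4)
(10, -4)


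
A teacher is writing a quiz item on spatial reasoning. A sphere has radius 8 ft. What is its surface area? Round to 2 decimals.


Shape: sphere
Radius r = 8 ft
Formula: SA = 4 * pi * r^2
r^2 = 64
SA = 4 * pi * 64
SA = 256 * pi
SA = 804.25
804.25 ft^2


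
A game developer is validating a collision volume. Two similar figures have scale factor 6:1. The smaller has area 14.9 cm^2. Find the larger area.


Linear scale factor k = 6
Original area = 14.9 cm^2
Rule: under a linear scaling by k, areas scale by k^2.
k^2 = 6^2 = 36
New area = 14.9 * 36
New area = 536.4
536.4 cm^2


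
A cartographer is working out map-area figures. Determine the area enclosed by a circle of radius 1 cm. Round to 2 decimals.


Shape: circle
Radius r = 1 cm
Formula: A = pi * r^2
r^2 = 1^2 = 1
A = pi * 1
A = 3.14
3.14 cm^2


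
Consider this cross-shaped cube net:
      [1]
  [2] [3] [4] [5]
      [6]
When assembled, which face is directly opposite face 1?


Net: cross layout. Take square 3 as the base (bottom).
Fold the four squares in the horizontal row up around 3: 2 -> left, 4 -> right, 5 wraps to the top.
Fold 1 and 6 up from 3: 1 -> back, 6 -> front.
Opposite pairs are therefore: (1, 6), (2, 4), (3, 5).
Face 1 is opposite face 6.
face 6


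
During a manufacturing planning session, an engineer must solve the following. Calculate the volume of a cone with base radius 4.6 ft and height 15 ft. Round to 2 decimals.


Shape: cone
Radius r = 4.6 ft, Height h = 15 ft
Formula: V = (1/3) * pi * r^2 * h
r^2 = 21.16
pi * r^2 * h = pi * 21.16 * 15 = 317.4 * pi
V = 317.4 * pi / 3
V = 332.38
332.38 ft^3


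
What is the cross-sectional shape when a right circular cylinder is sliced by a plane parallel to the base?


Solid: right circular cylinder
Cutting plane: parallel to the base
Visualize the intersection of the plane with the solid's surface.
The boundary of the cut region is a circle.
circle


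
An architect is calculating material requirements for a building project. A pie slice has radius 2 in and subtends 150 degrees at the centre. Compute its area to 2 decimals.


Shape: circular sector
Radius r = 2 in, Angle = 150 degrees
Formula: A = (angle/360) * pi * r^2
r^2 = 4
Fraction of circle = 150/360
A = (150/360) * pi * 4
A = 1.666667 * pi
A = 5.24
5.24 in^2


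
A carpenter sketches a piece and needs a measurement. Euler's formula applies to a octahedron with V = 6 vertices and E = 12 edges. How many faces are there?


Polyhedron: octahedron
Euler's formula for convex polyhedra: V - E + F = 2
Given: V = 6 vertices and E = 12 edges
Solve for F:
F = 2 + E - V = 2 + 12 - 6 = 8
8 faces


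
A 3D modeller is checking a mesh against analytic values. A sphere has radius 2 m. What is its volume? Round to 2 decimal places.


Shape: sphere
Radius r = 2 m
Formula: V = (4/3) * pi * r^3
r^3 = 8
(4/3) * 8 = 10.666667
V = 10.666667 * pi
V = 33.51
33.51 m^3


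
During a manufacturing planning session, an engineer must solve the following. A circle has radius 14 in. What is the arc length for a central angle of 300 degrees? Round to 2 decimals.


Shape: circular arc
Radius r = 14 in, Angle = 300 degrees
Formula: L = (angle/360) * 2 * pi * r
2 * pi * r = 28 * pi
L = (300/360) * 28 * pi
L = 23.333333 * pi
L = 73.3
73.3 in


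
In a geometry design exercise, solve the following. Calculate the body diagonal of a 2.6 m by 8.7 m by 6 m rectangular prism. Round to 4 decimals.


Shape: rectangular box (space diagonal)
l = 2.6 m, w = 8.7 m, h = 6 m
Visualize: the diagonal of the base, then a right triangle with that diagonal and the height.
Formula: d = sqrt(l^2 + w^2 + h^2)
l^2 + w^2 + h^2 = 6.76 + 75.69 + 36 = 118.45
d = sqrt(118.45)
d = 10.8835
10.8835 m


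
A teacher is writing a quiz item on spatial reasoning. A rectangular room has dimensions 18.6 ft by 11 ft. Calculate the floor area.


Shape: rectangle
Length l = 18.6 ft, Width w = 11 ft
Formula: A = l * w
A = 18.6 * 11
A = 204.6
204.6 ft^2


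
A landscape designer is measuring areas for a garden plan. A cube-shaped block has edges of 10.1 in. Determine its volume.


Shape: cube
Side s = 10.1 in
Formula: V = s^3
V = 10.1 * 10.1 * 10.1
V = 102.01 * 10.1
V = 1030.301
1030.301 in^3


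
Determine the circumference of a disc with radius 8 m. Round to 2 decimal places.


Shape: circle
Radius r = 8 m
Formula: C = 2 * pi * r
C = 2 * pi * 8
C = 16 * pi
C = 50.27
50.27 m


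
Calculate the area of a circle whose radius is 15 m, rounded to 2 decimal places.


Shape: circle
Radius r = 15 m
Formula: A = pi * r^2
r^2 = 15^2 = 225
A = pi * 225
A = 706.86
706.86 m^2


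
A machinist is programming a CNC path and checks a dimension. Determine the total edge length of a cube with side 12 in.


Shape: cube
Side s = 12 in
A cube has 12 edges, all equal.
Formula: total edge length = 12 * s
Total = 12 * 12
Total = 144
144 in


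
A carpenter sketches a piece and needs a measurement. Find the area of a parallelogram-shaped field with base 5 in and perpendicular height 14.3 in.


Shape: parallelogram
Base b = 5 in, Height h = 14.3 in
Formula: A = b * h
A = 5 * 14.3
A = 71.5
71.5 in^2


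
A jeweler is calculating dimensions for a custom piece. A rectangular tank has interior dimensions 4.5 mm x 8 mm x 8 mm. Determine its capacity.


Shape: rectangular prism
l = 4.5 mm, w = 8 mm, h = 8 mm
Formula: V = l * w * h
V = 4.5 * 8 * 8
V = 36 * 8
V = 288
288 mm^3


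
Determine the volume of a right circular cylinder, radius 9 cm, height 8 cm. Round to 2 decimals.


Shape: cylinder
Radius r = 9 cm, Height h = 8 cm
Formula: V = pi * r^2 * h
r^2 = 81
V = pi * 81 * 8
V = 648 * pi
V = 2035.75
2035.75 cm^3


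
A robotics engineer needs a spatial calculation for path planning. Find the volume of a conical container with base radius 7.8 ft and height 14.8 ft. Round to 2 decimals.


Shape: cone
Radius r = 7.8 ft, Height h = 14.8 ft
Formula: V = (1/3) * pi * r^2 * h
r^2 = 60.84
pi * r^2 * h = pi * 60.84 * 14.8 = 900.432 * pi
V = 900.432 * pi / 3
V = 942.93
942.93 ft^3


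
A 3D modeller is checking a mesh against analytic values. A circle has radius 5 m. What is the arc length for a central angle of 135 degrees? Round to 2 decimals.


Shape: circular arc
Radius r = 5 m, Angle = 135 degrees
Formula: L = (angle/360) * 2 * pi * r
2 * pi * r = 10 * pi
L = (135/360) * 10 * pi
L = 3.75 * pi
L = 11.78
11.78 m


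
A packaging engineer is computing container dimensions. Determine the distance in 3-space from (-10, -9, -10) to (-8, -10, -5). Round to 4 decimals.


3D distance between two points
P1 = (-10, -9, -10), P2 = (-8, -10, -5)
Formula: d = sqrt((x2-x1)^2 + (y2-y1)^2 + (z2-z1)^2)
dx = -8 - -10 = 2
dy = -10 - -9 = -1
dz = -5 - -10 = 5
dx^2 + dy^2 + dz^2 = 4 + 1 + 25 = 30
d = sqrt(30)
d = 5.4772
5.4772 units
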